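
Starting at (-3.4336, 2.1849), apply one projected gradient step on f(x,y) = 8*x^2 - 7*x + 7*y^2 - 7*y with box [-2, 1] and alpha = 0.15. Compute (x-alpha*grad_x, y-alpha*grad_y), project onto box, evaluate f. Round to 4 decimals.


Step 1: Compute gradient at (-3.4336, 2.1849).
grad_x = 2*8*-3.4336 - 7 = -61.9376
grad_y = 2*7*2.1849 - 7 = 23.5886
Step 2: Gradient step.
x_raw = -3.4336 - 0.15*-61.9376 = 5.857
y_raw = 2.1849 - 0.15*23.5886 = -1.3534
Step 3: Project onto [-2, 1].
x_proj = clip(5.857) = 1.0
y_proj = clip(-1.3534) = -1.3534
Step 4: Evaluate f.
f(1.0, -1.3534) = 23.2954


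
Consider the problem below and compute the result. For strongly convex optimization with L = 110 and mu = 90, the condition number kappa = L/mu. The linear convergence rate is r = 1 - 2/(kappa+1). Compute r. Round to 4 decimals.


Step 1: Compute the condition number.
kappa = L/mu = 110/90 = 1.2222
Step 2: Compute the convergence rate.
r = 1 - 2/(kappa + 1) = 1 - 2*mu/(L + mu) = (L - mu)/(L + mu) = 20/200 = 0.1


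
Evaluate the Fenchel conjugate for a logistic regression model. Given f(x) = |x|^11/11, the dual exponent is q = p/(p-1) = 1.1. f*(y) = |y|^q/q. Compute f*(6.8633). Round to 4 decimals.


The conjugate exponent q satisfies 1/p + 1/q = 1.
p = 11, so q = 11/(11 - 1) = 1.1
|y|^q = 6.8633^1.1 = 8.3212
f*(6.8633) = 8.3212 / 1.1 = 7.5647


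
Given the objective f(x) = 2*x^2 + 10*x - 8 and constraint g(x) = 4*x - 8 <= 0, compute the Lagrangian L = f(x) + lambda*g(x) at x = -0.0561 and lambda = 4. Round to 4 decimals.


Step 1: Evaluate f(x).
f(-0.0561) = 2*(-0.0561)^2 + 10*(-0.0561) - 8 = -8.5547
Step 2: Evaluate g(x).
g(-0.0561) = 4*-0.0561 - 8 = -8.2244
Step 3: Compute Lagrangian.
L = -8.5547 + 4*-8.2244 = -41.4523


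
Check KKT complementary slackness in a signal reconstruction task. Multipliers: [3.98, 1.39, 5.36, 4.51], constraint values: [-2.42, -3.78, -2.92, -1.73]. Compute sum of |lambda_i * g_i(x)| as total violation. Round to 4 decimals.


KKT complementary slackness check:
lambda_1 * g_1 = 3.98 * -2.42 = -9.6316
lambda_2 * g_2 = 1.39 * -3.78 = -5.2542
lambda_3 * g_3 = 5.36 * -2.92 = -15.6512
lambda_4 * g_4 = 4.51 * -1.73 = -7.8023
Total violation = 9.6316 + 5.2542 + 15.6512 + 7.8023 = 38.3393


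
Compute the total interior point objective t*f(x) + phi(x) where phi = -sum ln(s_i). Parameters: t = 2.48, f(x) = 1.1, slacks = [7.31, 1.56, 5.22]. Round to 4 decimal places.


Step 1: Compute log-barrier.
ln values: [1.9892, 0.4447, 1.6525]
phi = -(1.9892 + 0.4447 + 1.6525) = -4.0864
Step 2: Compute augmented objective.
t*f(x) = 2.48*1.1 = 2.728
Total = 2.728 - 4.0864 = -1.3584


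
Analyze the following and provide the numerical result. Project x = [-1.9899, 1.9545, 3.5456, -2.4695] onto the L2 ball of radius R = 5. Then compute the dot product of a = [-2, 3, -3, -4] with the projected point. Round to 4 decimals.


Step 1: Compute ||x|| (intermediates to 6 decimals).
||x|| = sqrt((-1.9899)^2 + 1.9545^2 + 3.5456^2 + (-2.4695)^2) = 5.142906
Step 2: Project.
Since ||x|| > R, scale = R/||x|| = 5/5.142906 = 0.972213, proj(x) = scale * x
proj(x) = [-1.934607, 1.90019, 3.447078, -2.40088]
Step 3: Dot product.
a^T * proj(x) = -2*(-1.934607) + 3*1.90019 - 3*3.447078 - 4*(-2.40088) = 8.8321


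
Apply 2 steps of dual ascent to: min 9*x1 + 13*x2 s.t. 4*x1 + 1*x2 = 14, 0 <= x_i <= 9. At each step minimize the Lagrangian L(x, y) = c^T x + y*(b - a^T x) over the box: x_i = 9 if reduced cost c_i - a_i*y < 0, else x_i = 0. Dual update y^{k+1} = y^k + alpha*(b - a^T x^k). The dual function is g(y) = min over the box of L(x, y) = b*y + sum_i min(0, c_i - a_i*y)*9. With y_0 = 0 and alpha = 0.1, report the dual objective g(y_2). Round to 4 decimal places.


Dual ascent for LP: min 9*x1 + 13*x2, 4*x1 + 1*x2 = 14, 0 <= x_i <= 9
Step 1: y^k = 0.0, reduced costs: (9.0, 13.0)
  x^k = (0.0, 0.0), subgradient = b - a^T x = 14.0
  y^{k+1} = 0.0 + 0.1*14.0 = 1.4
Step 2: y^k = 1.4, reduced costs: (3.4, 11.6)
  x^k = (0.0, 0.0), subgradient = b - a^T x = 14.0
  y^{k+1} = 1.4 + 0.1*14.0 = 2.8
Dual objective at y_2 = 2.8: reduced costs (-2.2, 10.2), box minimizer x = (9.0, 0.0)
g(y_2) = b*y + (c1 - a1*y)*x1 + (c2 - a2*y)*x2 = 14*2.8 + (-2.2)*9.0 + 10.2*0.0 = 39.2 - 19.8 + 0.0 = 19.4


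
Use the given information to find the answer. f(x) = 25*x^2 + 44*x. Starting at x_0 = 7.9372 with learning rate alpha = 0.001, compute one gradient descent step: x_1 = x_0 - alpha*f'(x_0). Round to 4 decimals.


We compute the gradient at x_0 and apply the update.
f'(x) = 50*x + 44
f'(7.9372) = 50*7.9372 + 44 = 440.86
x_1 = 7.9372 - 0.001*440.86 = 7.4963


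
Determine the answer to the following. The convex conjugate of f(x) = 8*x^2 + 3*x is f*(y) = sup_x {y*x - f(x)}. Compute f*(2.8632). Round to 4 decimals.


f*(y) = sup_x {y*x - a*x^2 - b*x} = sup_x {(y-b)*x - a*x^2}
FOC: (y - b) - 2a*x = 0 => x* = (y - b)/(2a)
x* = (2.8632 - 3)/(2*8) = -0.0086
f*(2.8632) = (y-b)^2/(4a) = (2.8632 - 3)^2/(4*8)
= 0.0187/32 = 0.0006


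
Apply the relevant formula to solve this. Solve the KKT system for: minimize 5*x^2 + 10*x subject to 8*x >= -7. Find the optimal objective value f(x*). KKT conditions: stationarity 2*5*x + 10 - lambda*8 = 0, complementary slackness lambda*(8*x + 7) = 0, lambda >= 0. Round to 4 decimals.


Step 1: Try lambda = 0 (constraint inactive).
x_unc = -10/(2*5) = -1.0
Check: 8*-1.0 = -8.0 < -7 -- violated!
Step 2: Constraint must be active: 8*x = -7
x* = -7/8 = -0.875
lambda = (2*5*(-0.875) + 10)/8 = 0.1563
Step 3: Compute optimal value.
f(x*) = 5*(-0.875)^2 + 10*(-0.875) = -4.9219


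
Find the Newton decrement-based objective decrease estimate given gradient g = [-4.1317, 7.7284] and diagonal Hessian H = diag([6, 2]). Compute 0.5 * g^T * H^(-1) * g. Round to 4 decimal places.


Step 1: H is diagonal, so H^(-1) * g = [-0.6886, 3.8642].
Step 2: g^T H^(-1) g = sum_i g_i^2 / H_ii
  = (-4.1317)^2/6 + (7.7284)^2/2
  = 2.8452 + 29.8641 = 32.7092
Step 3: Objective decrease = 0.5 * g^T H^(-1) g = 16.3546


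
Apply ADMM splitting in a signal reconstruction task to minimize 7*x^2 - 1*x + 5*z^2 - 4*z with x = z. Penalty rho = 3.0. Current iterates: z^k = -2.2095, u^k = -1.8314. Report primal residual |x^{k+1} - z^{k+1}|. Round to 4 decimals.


ADMM iteration with rho = 3.0, z^k = -2.2095, u^k = -1.8314
Step 1: x-update.
Minimize 7*x^2 - 1*x + (3.0/2)*(x + 2.2095 - 1.8314)^2
FOC: (2*7 + 3.0)*x = 1 + 3.0*(-2.2095 + 1.8314)
x^{k+1} = -0.0079
Step 2: z-update.
Minimize 5*z^2 - 4*z + (3.0/2)*(-0.0079 - z - 1.8314)^2
FOC: (2*5 + 3.0)*z = 4 + 3.0*(-0.0079 - 1.8314)
z^{k+1} = -0.1168
Step 3: u-update.
u^{k+1} = -1.8314 - 0.0079 + 0.1168 = -1.7225
Step 4: Primal residual = |-0.0079 + 0.1168| = 0.1089


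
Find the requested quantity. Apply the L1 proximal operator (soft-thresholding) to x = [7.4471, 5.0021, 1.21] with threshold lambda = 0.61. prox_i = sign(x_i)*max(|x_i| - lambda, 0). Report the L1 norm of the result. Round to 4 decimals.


Soft-thresholding with lambda = 0.61:
prox(7.4471) = sign(7.4471)*max(|7.4471| - 0.61, 0) = 6.8371
prox(5.0021) = sign(5.0021)*max(|5.0021| - 0.61, 0) = 4.3921
prox(1.21) = sign(1.21)*max(|1.21| - 0.61, 0) = 0.6
prox(x) = [6.8371, 4.3921, 0.6]
||prox(x)||_1 = 6.8371 + 4.3921 + 0.6 = 11.8292


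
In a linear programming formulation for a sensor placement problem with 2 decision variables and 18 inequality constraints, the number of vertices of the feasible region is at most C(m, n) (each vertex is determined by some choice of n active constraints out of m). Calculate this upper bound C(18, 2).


Each vertex corresponds to some choice of n active constraints out of m, so the number of vertices is at most C(m, n) = m! / (n!(m-n)!).
m = 18, n = 2
Numerator: 18 * 17
Denominator: 2! = 2
C(18, 2) = 153


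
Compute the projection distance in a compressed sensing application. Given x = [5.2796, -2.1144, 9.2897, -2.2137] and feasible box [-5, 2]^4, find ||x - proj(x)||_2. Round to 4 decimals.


Project each component onto [-5, 2].
clip(5.2796) = 2.0, clip(-2.1144) = -2.1144, clip(9.2897) = 2.0, clip(-2.2137) = -2.2137
Projection = [2.0, -2.1144, 2.0, -2.2137]
Squared diffs: [10.7558, 0.0, 53.1397, 0.0]
Distance = sqrt(63.8955) = 7.9935


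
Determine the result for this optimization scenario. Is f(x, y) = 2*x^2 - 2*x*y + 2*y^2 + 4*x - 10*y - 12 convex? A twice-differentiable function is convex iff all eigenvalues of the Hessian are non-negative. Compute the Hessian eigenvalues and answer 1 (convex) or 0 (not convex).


The Hessian of f(x,y) = 2*x^2 - 2*x*y + 2*y^2 + 4*x - 10*y - 12 is:
H = [[4, -2], [-2, 4]]
Trace = 4 + 4 = 8
Determinant = 4*4 - (-2)^2 = 12
Discriminant = (8)^2 - 4*12 = 16.0
Eigenvalues: lambda_1 = 2.0, lambda_2 = 6.0
The function is convex.

1


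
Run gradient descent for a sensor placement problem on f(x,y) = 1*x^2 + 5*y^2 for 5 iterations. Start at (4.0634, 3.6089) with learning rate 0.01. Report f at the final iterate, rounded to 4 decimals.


Gradient descent on f(x,y) = 1*x^2 + 5*y^2.
Starting point: (4.0634, 3.6089), alpha = 0.01
Step 1: grad_x = 2*1*4.0634 = 8.1268, grad_y = 2*5*3.6089 = 36.089
  x_1 = 4.0634 - 0.01*8.1268 = 3.9821
  y_1 = 3.6089 - 0.01*36.089 = 3.248
Step 2: grad_x = 2*1*3.9821 = 7.9643, grad_y = 2*5*3.248 = 32.4801
  x_2 = 3.9821 - 0.01*7.9643 = 3.9025
  y_2 = 3.248 - 0.01*32.4801 = 2.9232
Step 3: grad_x = 2*1*3.9025 = 7.805, grad_y = 2*5*2.9232 = 29.2321
  x_3 = 3.9025 - 0.01*7.805 = 3.8244
  y_3 = 2.9232 - 0.01*29.2321 = 2.6309
Step 4: grad_x = 2*1*3.8244 = 7.6489, grad_y = 2*5*2.6309 = 26.3089
  x_4 = 3.8244 - 0.01*7.6489 = 3.748
  y_4 = 2.6309 - 0.01*26.3089 = 2.3678
Step 5: grad_x = 2*1*3.748 = 7.4959, grad_y = 2*5*2.3678 = 23.678
  x_5 = 3.748 - 0.01*7.4959 = 3.673
  y_5 = 2.3678 - 0.01*23.678 = 2.131
f(3.673, 2.131) = 1*3.673^2 + 5*2.131^2 = 36.1971


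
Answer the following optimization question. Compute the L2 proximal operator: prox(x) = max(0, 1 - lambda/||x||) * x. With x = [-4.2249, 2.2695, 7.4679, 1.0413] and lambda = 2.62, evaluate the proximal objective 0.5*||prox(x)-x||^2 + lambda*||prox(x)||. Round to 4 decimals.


Step 1: Compute ||x||.
||x|| = 8.9361
Step 2: Compute scaling factor.
scale = max(0, 1 - 2.62/8.9361) = 0.7068
Step 3: prox(x) = [-2.9862, 1.6041, 5.2784, 0.736]
||prox(x)|| = 6.3161
Step 4: Proximal objective.
0.5*||prox-x||^2 = 3.4322
lambda*||prox|| = 16.5482
Total = 19.9804


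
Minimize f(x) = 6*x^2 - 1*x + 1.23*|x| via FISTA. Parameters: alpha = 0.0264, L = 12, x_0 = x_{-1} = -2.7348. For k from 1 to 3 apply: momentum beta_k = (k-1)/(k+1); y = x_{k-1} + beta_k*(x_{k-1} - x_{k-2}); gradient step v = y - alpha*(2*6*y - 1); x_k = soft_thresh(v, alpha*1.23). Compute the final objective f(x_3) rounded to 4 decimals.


FISTA on f(x) = 6*x^2 - 1*x + 1.23*|x|
L = 12, alpha = 0.0264
Iteration 1: beta = 0.0, y = -2.7348 + 0.0*(-2.7348 + 2.7348) = -2.7348
  grad(y) = -33.8176, v = y - alpha*grad = -1.842
  prox(v) = soft_thresh(-1.842, 0.0325) = -1.8095
Iteration 2: beta = 0.3333, y = -1.8095 + 0.3333*(-1.8095 + 2.7348) = -1.5011
  grad(y) = -19.0135, v = y - alpha*grad = -0.9992
  prox(v) = soft_thresh(-0.9992, 0.0325) = -0.9667
Iteration 3: beta = 0.5, y = -0.9667 + 0.5*(-0.9667 + 1.8095) = -0.5453
  grad(y) = -7.5433, v = y - alpha*grad = -0.3461
  prox(v) = soft_thresh(-0.3461, 0.0325) = -0.3137
f(x_3) = 6*(-0.3137)^2 - 1*(-0.3137) + 1.23*|-0.3137| = 1.2897


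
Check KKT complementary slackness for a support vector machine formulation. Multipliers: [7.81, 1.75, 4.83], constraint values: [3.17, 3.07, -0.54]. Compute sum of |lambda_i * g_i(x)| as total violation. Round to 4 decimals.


KKT complementary slackness check:
lambda_1 * g_1 = 7.81 * 3.17 = 24.7577
lambda_2 * g_2 = 1.75 * 3.07 = 5.3725
lambda_3 * g_3 = 4.83 * -0.54 = -2.6082
Total violation = 24.7577 + 5.3725 + 2.6082 = 32.7384


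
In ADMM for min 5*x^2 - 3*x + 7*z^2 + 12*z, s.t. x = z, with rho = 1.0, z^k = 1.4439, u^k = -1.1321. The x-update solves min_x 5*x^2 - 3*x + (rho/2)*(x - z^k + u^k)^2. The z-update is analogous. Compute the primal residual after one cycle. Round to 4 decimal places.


ADMM iteration with rho = 1.0, z^k = 1.4439, u^k = -1.1321
Step 1: x-update.
Minimize 5*x^2 - 3*x + (1.0/2)*(x - 1.4439 - 1.1321)^2
FOC: (2*5 + 1.0)*x = 3 + 1.0*(1.4439 + 1.1321)
x^{k+1} = 0.5069
Step 2: z-update.
Minimize 7*z^2 + 12*z + (1.0/2)*(0.5069 - z - 1.1321)^2
FOC: (2*7 + 1.0)*z = -12 + 1.0*(0.5069 - 1.1321)
z^{k+1} = -0.8417
Step 3: u-update.
u^{k+1} = -1.1321 + 0.5069 + 0.8417 = 0.2165
Step 4: Primal residual = |0.5069 + 0.8417| = 1.3486


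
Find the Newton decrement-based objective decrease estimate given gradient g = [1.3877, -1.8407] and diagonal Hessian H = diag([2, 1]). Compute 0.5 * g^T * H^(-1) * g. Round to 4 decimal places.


Step 1: H is diagonal, so H^(-1) * g = [0.6939, -1.8407].
Step 2: g^T H^(-1) g = sum_i g_i^2 / H_ii
  = (1.3877)^2/2 + (-1.8407)^2/1
  = 0.9629 + 3.3882 = 4.351
Step 3: Objective decrease = 0.5 * g^T H^(-1) g = 2.1755


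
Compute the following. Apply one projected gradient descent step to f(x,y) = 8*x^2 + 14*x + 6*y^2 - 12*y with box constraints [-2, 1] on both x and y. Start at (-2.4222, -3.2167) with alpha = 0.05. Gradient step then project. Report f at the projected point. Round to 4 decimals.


Step 1: Compute gradient at (-2.4222, -3.2167).
grad_x = 2*8*-2.4222 + 14 = -24.7552
grad_y = 2*6*-3.2167 - 12 = -50.6004
Step 2: Gradient step.
x_raw = -2.4222 - 0.05*-24.7552 = -1.1844
y_raw = -3.2167 - 0.05*-50.6004 = -0.6867
Step 3: Project onto [-2, 1].
x_proj = clip(-1.1844) = -1.1844
y_proj = clip(-0.6867) = -0.6867
Step 4: Evaluate f.
f(-1.1844, -0.6867) = 5.7104


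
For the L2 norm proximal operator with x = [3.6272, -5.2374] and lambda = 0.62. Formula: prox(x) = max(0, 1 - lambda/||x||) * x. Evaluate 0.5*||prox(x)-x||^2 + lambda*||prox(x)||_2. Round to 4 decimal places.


Step 1: Compute ||x||.
||x|| = 6.3708
Step 2: Compute scaling factor.
scale = max(0, 1 - 0.62/6.3708) = 0.9027
Step 3: prox(x) = [3.2742, -4.7277]
||prox(x)|| = 5.7508
Step 4: Proximal objective.
0.5*||prox-x||^2 = 0.1922
lambda*||prox|| = 3.5655
Total = 3.7577


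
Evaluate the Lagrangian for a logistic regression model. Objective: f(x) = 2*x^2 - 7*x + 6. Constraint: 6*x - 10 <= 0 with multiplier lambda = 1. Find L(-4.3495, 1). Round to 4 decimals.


Step 1: Evaluate f(x).
f(-4.3495) = 2*(-4.3495)^2 - 7*(-4.3495) + 6 = 74.2828
Step 2: Evaluate g(x).
g(-4.3495) = 6*-4.3495 - 10 = -36.097
Step 3: Compute Lagrangian.
L = 74.2828 + 1*-36.097 = 38.1858


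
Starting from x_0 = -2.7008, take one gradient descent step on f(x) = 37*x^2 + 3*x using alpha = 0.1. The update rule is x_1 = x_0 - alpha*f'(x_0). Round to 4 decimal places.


We compute the gradient at x_0 and apply the update.
f'(x) = 74*x + 3
f'(-2.7008) = 74*-2.7008 + 3 = -196.8592
x_1 = -2.7008 - 0.1*-196.8592 = 16.9851


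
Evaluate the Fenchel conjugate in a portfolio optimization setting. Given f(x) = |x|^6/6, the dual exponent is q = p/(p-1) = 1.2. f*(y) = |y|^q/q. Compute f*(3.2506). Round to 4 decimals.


The conjugate exponent q satisfies 1/p + 1/q = 1.
p = 6, so q = 6/(6 - 1) = 1.2
|y|^q = 3.2506^1.2 = 4.1149
f*(3.2506) = 4.1149 / 1.2 = 3.4291


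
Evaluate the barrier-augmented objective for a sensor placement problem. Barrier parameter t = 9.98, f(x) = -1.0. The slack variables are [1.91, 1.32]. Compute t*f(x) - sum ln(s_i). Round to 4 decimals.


Step 1: Compute log-barrier.
ln values: [0.6471, 0.2776]
phi = -(0.6471 + 0.2776) = -0.9247
Step 2: Compute augmented objective.
t*f(x) = 9.98*-1.0 = -9.98
Total = -9.98 - 0.9247 = -10.9047


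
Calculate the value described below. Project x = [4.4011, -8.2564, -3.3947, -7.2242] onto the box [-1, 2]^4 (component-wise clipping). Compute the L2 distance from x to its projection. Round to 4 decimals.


Project each component onto [-1, 2].
clip(4.4011) = 2.0, clip(-8.2564) = -1.0, clip(-3.3947) = -1.0, clip(-7.2242) = -1.0
Projection = [2.0, -1.0, -1.0, -1.0]
Squared diffs: [5.7653, 52.6553, 5.7346, 38.7407]
Distance = sqrt(102.8959) = 10.1438


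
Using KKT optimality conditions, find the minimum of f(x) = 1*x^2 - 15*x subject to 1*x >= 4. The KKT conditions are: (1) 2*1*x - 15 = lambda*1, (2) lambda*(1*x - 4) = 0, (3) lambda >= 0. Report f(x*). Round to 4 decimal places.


Step 1: Try lambda = 0 (constraint inactive).
Stationarity: 2*1*x - 15 = 0
x* = 15/(2*1) = 7.5
Check constraint: 1*7.5 = 7.5 >= 4 -- satisfied.
Step 2: Compute optimal value.
f(x*) = 1*7.5^2 - 15*7.5 = -56.25


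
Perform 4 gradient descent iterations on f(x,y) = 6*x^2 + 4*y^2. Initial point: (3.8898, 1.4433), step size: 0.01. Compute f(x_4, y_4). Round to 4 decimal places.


Gradient descent on f(x,y) = 6*x^2 + 4*y^2.
Starting point: (3.8898, 1.4433), alpha = 0.01
Step 1: grad_x = 2*6*3.8898 = 46.6776, grad_y = 2*4*1.4433 = 11.5464
  x_1 = 3.8898 - 0.01*46.6776 = 3.423
  y_1 = 1.4433 - 0.01*11.5464 = 1.3278
Step 2: grad_x = 2*6*3.423 = 41.0763, grad_y = 2*4*1.3278 = 10.6227
  x_2 = 3.423 - 0.01*41.0763 = 3.0123
  y_2 = 1.3278 - 0.01*10.6227 = 1.2216
Step 3: grad_x = 2*6*3.0123 = 36.1471, grad_y = 2*4*1.2216 = 9.7729
  x_3 = 3.0123 - 0.01*36.1471 = 2.6508
  y_3 = 1.2216 - 0.01*9.7729 = 1.1239
Step 4: grad_x = 2*6*2.6508 = 31.8095, grad_y = 2*4*1.1239 = 8.991
  x_4 = 2.6508 - 0.01*31.8095 = 2.3327
  y_4 = 1.1239 - 0.01*8.991 = 1.034
f(2.3327, 1.034) = 6*2.3327^2 + 4*1.034^2 = 36.9252


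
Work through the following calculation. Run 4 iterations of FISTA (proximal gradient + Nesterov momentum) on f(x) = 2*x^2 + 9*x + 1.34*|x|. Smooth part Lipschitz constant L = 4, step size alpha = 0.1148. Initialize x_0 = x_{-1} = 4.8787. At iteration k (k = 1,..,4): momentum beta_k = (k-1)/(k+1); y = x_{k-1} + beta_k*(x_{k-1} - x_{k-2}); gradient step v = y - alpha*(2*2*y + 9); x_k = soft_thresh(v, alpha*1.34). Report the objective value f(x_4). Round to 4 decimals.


FISTA on f(x) = 2*x^2 + 9*x + 1.34*|x|
L = 4, alpha = 0.1148
Iteration 1: beta = 0.0, y = 4.8787 + 0.0*(4.8787 - 4.8787) = 4.8787
  grad(y) = 28.5148, v = y - alpha*grad = 1.6052
  prox(v) = soft_thresh(1.6052, 0.1538) = 1.4514
Iteration 2: beta = 0.3333, y = 1.4514 + 0.3333*(1.4514 - 4.8787) = 0.3089
  grad(y) = 10.2357, v = y - alpha*grad = -0.8661
  prox(v) = soft_thresh(-0.8661, 0.1538) = -0.7123
Iteration 3: beta = 0.5, y = -0.7123 + 0.5*(-0.7123 - 1.4514) = -1.7941
  grad(y) = 1.8235, v = y - alpha*grad = -2.0035
  prox(v) = soft_thresh(-2.0035, 0.1538) = -1.8496
Iteration 4: beta = 0.6, y = -1.8496 + 0.6*(-1.8496 + 0.7123) = -2.532
  grad(y) = -1.1282, v = y - alpha*grad = -2.4025
  prox(v) = soft_thresh(-2.4025, 0.1538) = -2.2487
f(x_4) = 2*(-2.2487)^2 + 9*(-2.2487) + 1.34*|-2.2487| = -7.1117


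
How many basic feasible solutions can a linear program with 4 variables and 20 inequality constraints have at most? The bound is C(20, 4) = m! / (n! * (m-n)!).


Each vertex corresponds to some choice of n active constraints out of m, so the number of vertices is at most C(m, n) = m! / (n!(m-n)!).
m = 20, n = 4
Numerator: 20 * 19 * 18 * 17
Denominator: 4! = 24
C(20, 4) = 4845


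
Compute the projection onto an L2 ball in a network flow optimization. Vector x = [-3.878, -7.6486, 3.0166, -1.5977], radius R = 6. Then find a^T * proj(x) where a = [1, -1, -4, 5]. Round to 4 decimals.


Step 1: Compute ||x|| (intermediates to 6 decimals).
||x|| = sqrt((-3.878)^2 + (-7.6486)^2 + 3.0166^2 + (-1.5977)^2) = 9.229978
Step 2: Project.
Since ||x|| > R, scale = R/||x|| = 6/9.229978 = 0.650056, proj(x) = scale * x
proj(x) = [-2.520917, -4.972018, 1.960959, -1.038594]
Step 3: Dot product.
a^T * proj(x) = 1*(-2.520917) - 1*(-4.972018) - 4*1.960959 + 5*(-1.038594) = -10.5857


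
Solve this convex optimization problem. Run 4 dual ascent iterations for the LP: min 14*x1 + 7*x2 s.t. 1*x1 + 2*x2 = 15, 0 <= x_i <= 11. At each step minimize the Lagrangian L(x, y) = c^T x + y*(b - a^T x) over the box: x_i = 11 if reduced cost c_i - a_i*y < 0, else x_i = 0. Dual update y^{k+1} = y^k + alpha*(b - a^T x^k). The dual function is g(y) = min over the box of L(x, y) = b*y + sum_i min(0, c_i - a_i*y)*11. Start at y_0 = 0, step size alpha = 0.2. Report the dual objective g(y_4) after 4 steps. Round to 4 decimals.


Dual ascent for LP: min 14*x1 + 7*x2, 1*x1 + 2*x2 = 15, 0 <= x_i <= 11
Step 1: y^k = 0.0, reduced costs: (14.0, 7.0)
  x^k = (0.0, 0.0), subgradient = b - a^T x = 15.0
  y^{k+1} = 0.0 + 0.2*15.0 = 3.0
Step 2: y^k = 3.0, reduced costs: (11.0, 1.0)
  x^k = (0.0, 0.0), subgradient = b - a^T x = 15.0
  y^{k+1} = 3.0 + 0.2*15.0 = 6.0
Step 3: y^k = 6.0, reduced costs: (8.0, -5.0)
  x^k = (0.0, 11.0), subgradient = b - a^T x = -7.0
  y^{k+1} = 6.0 + 0.2*-7.0 = 4.6
Step 4: y^k = 4.6, reduced costs: (9.4, -2.2)
  x^k = (0.0, 11.0), subgradient = b - a^T x = -7.0
  y^{k+1} = 4.6 + 0.2*-7.0 = 3.2
Dual objective at y_4 = 3.2: reduced costs (10.8, 0.6), box minimizer x = (0.0, 0.0)
g(y_4) = b*y + (c1 - a1*y)*x1 + (c2 - a2*y)*x2 = 15*3.2 + 10.8*0.0 + 0.6*0.0 = 48.0 + 0.0 + 0.0 = 48.0


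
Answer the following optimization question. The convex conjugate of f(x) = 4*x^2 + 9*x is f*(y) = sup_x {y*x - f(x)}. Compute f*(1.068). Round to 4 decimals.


f*(y) = sup_x {y*x - a*x^2 - b*x} = sup_x {(y-b)*x - a*x^2}
FOC: (y - b) - 2a*x = 0 => x* = (y - b)/(2a)
x* = (1.068 - 9)/(2*4) = -0.9915
f*(1.068) = (y-b)^2/(4a) = (1.068 - 9)^2/(4*4)
= 62.9166/16 = 3.9323


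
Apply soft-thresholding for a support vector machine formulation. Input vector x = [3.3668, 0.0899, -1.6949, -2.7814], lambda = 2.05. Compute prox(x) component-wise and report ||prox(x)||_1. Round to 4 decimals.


Soft-thresholding with lambda = 2.05:
prox(3.3668) = sign(3.3668)*max(|3.3668| - 2.05, 0) = 1.3168
prox(0.0899) = sign(0.0899)*max(|0.0899| - 2.05, 0) = 0.0
prox(-1.6949) = sign(-1.6949)*max(|-1.6949| - 2.05, 0) = 0.0
prox(-2.7814) = sign(-2.7814)*max(|-2.7814| - 2.05, 0) = -0.7314
prox(x) = [1.3168, 0.0, 0.0, -0.7314]
||prox(x)||_1 = 1.3168 + 0.0 + 0.0 + 0.7314 = 2.0482


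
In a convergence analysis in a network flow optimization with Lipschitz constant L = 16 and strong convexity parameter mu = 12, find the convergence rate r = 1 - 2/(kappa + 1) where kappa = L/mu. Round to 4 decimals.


Step 1: Compute the condition number.
kappa = L/mu = 16/12 = 1.3333
Step 2: Compute the convergence rate.
r = 1 - 2/(kappa + 1) = 1 - 2*mu/(L + mu) = (L - mu)/(L + mu) = 4/28 = 0.1429


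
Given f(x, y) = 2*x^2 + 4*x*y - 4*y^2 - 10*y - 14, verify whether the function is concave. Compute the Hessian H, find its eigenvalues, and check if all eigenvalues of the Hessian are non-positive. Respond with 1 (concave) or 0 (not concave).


The Hessian of f(x,y) = 2*x^2 + 4*x*y - 4*y^2 - 10*y - 14 is:
H = [[4, 4], [4, -8]]
Trace = 4 - 8 = -4
Determinant = 4*-8 - (4)^2 = -48
Discriminant = (-4)^2 - 4*-48 = 208.0
Eigenvalues: lambda_1 = -9.2111, lambda_2 = 5.2111
The function is not concave.

0


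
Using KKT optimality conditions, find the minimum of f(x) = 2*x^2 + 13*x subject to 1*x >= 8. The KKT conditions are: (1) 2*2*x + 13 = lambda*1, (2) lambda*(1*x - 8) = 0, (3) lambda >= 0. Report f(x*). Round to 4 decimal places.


Step 1: Try lambda = 0 (constraint inactive).
x_unc = -13/(2*2) = -3.25
Check: 1*-3.25 = -3.25 < 8 -- violated!
Step 2: Constraint must be active: 1*x = 8
x* = 8/1 = 8.0
lambda = (2*2*8.0 + 13)/1 = 45.0
Step 3: Compute optimal value.
f(x*) = 2*8.0^2 + 13*8.0 = 232.0


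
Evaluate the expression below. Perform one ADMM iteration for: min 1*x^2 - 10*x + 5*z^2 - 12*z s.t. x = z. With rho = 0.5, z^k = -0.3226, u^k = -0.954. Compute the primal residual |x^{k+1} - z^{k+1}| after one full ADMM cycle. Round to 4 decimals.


ADMM iteration with rho = 0.5, z^k = -0.3226, u^k = -0.954
Step 1: x-update.
Minimize 1*x^2 - 10*x + (0.5/2)*(x + 0.3226 - 0.954)^2
FOC: (2*1 + 0.5)*x = 10 + 0.5*(-0.3226 + 0.954)
x^{k+1} = 4.1263
Step 2: z-update.
Minimize 5*z^2 - 12*z + (0.5/2)*(4.1263 - z - 0.954)^2
FOC: (2*5 + 0.5)*z = 12 + 0.5*(4.1263 - 0.954)
z^{k+1} = 1.2939
Step 3: u-update.
u^{k+1} = -0.954 + 4.1263 - 1.2939 = 1.8784
Step 4: Primal residual = |4.1263 - 1.2939| = 2.8324


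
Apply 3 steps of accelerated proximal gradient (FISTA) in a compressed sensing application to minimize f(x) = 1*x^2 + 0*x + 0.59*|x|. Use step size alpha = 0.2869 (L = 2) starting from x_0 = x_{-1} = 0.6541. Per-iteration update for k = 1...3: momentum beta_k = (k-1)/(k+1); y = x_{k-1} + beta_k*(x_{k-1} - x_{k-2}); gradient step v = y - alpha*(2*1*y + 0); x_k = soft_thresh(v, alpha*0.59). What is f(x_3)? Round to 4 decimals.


FISTA on f(x) = 1*x^2 + 0*x + 0.59*|x|
L = 2, alpha = 0.2869
Iteration 1: beta = 0.0, y = 0.6541 + 0.0*(0.6541 - 0.6541) = 0.6541
  grad(y) = 1.3082, v = y - alpha*grad = 0.2788
  prox(v) = soft_thresh(0.2788, 0.1693) = 0.1095
Iteration 2: beta = 0.3333, y = 0.1095 + 0.3333*(0.1095 - 0.6541) = -0.072
  grad(y) = -0.144, v = y - alpha*grad = -0.0307
  prox(v) = soft_thresh(-0.0307, 0.1693) = 0.0
Iteration 3: beta = 0.5, y = 0.0 + 0.5*(0.0 - 0.1095) = -0.0548
  grad(y) = -0.1095, v = y - alpha*grad = -0.0233
  prox(v) = soft_thresh(-0.0233, 0.1693) = 0.0
f(x_3) = 1*0.0^2 + 0*0.0 + 0.59*|0.0| = 0.0


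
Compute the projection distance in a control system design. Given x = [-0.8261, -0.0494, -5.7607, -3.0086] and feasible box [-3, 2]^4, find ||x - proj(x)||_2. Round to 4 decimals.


Project each component onto [-3, 2].
clip(-0.8261) = -0.8261, clip(-0.0494) = -0.0494, clip(-5.7607) = -3.0, clip(-3.0086) = -3.0
Projection = [-0.8261, -0.0494, -3.0, -3.0]
Squared diffs: [0.0, 0.0, 7.6215, 0.0001]
Distance = sqrt(7.6216) = 2.7607


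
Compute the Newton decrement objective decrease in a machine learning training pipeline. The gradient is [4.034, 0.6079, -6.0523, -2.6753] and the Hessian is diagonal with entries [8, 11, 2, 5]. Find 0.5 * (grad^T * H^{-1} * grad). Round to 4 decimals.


Step 1: H is diagonal, so H^(-1) * g = [0.5043, 0.0553, -3.0262, -0.5351].
Step 2: g^T H^(-1) g = sum_i g_i^2 / H_ii
  = (4.034)^2/8 + (0.6079)^2/11 + (-6.0523)^2/2 + (-2.6753)^2/5
  = 2.0341 + 0.0336 + 18.3152 + 1.4314 = 21.8144
Step 3: Objective decrease = 0.5 * g^T H^(-1) g = 10.9072


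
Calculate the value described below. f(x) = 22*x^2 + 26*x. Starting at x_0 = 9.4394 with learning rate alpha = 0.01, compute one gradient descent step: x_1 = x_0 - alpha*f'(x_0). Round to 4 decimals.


We compute the gradient at x_0 and apply the update.
f'(x) = 44*x + 26
f'(9.4394) = 44*9.4394 + 26 = 441.3336
x_1 = 9.4394 - 0.01*441.3336 = 5.0261


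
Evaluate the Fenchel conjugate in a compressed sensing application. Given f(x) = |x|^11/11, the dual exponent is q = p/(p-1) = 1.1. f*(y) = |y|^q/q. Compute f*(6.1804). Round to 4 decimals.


The conjugate exponent q satisfies 1/p + 1/q = 1.
p = 11, so q = 11/(11 - 1) = 1.1
|y|^q = 6.1804^1.1 = 7.4151
f*(6.1804) = 7.4151 / 1.1 = 6.741


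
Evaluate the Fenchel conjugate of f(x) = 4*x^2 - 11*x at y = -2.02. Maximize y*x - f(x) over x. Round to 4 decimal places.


f*(y) = sup_x {y*x - a*x^2 - b*x} = sup_x {(y-b)*x - a*x^2}
FOC: (y - b) - 2a*x = 0 => x* = (y - b)/(2a)
x* = (-2.02 + 11)/(2*4) = 1.1225
f*(-2.02) = (y-b)^2/(4a) = (-2.02 + 11)^2/(4*4)
= 80.6404/16 = 5.04


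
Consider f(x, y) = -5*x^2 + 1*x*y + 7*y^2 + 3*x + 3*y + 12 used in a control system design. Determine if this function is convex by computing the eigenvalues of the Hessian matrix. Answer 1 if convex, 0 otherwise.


The Hessian of f(x,y) = -5*x^2 + 1*x*y + 7*y^2 + 3*x + 3*y + 12 is:
H = [[-10, 1], [1, 14]]
Trace = -10 + 14 = 4
Determinant = -10*14 - (1)^2 = -141
Discriminant = (4)^2 - 4*-141 = 580.0
Eigenvalues: lambda_1 = -10.0416, lambda_2 = 14.0416
The function is not convex.

0


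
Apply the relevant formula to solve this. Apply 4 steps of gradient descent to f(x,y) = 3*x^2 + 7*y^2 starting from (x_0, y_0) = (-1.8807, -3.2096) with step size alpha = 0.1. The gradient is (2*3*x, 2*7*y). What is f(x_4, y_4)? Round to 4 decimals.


Gradient descent on f(x,y) = 3*x^2 + 7*y^2.
Starting point: (-1.8807, -3.2096), alpha = 0.1
Step 1: grad_x = 2*3*-1.8807 = -11.2842, grad_y = 2*7*-3.2096 = -44.9344
  x_1 = -1.8807 - 0.1*-11.2842 = -0.7523
  y_1 = -3.2096 - 0.1*-44.9344 = 1.2838
Step 2: grad_x = 2*3*-0.7523 = -4.5137, grad_y = 2*7*1.2838 = 17.9738
  x_2 = -0.7523 - 0.1*-4.5137 = -0.3009
  y_2 = 1.2838 - 0.1*17.9738 = -0.5135
Step 3: grad_x = 2*3*-0.3009 = -1.8055, grad_y = 2*7*-0.5135 = -7.1895
  x_3 = -0.3009 - 0.1*-1.8055 = -0.1204
  y_3 = -0.5135 - 0.1*-7.1895 = 0.2054
Step 4: grad_x = 2*3*-0.1204 = -0.7222, grad_y = 2*7*0.2054 = 2.8758
  x_4 = -0.1204 - 0.1*-0.7222 = -0.0481
  y_4 = 0.2054 - 0.1*2.8758 = -0.0822
f(-0.0481, -0.0822) = 3*(-0.0481)^2 + 7*(-0.0822)^2 = 0.0542


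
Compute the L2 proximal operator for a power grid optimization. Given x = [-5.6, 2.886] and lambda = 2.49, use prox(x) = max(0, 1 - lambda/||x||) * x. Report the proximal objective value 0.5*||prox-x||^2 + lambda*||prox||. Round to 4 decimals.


Step 1: Compute ||x||.
||x|| = 6.2999
Step 2: Compute scaling factor.
scale = max(0, 1 - 2.49/6.2999) = 0.6048
Step 3: prox(x) = [-3.3866, 1.7453]
||prox(x)|| = 3.8099
Step 4: Proximal objective.
0.5*||prox-x||^2 = 3.1001
lambda*||prox|| = 9.4867
Total = 12.5868


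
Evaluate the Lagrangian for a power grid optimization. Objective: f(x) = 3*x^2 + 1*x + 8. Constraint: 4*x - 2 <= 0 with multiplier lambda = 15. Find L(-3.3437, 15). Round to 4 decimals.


Step 1: Evaluate f(x).
f(-3.3437) = 3*(-3.3437)^2 + 1*(-3.3437) + 8 = 38.1973
Step 2: Evaluate g(x).
g(-3.3437) = 4*-3.3437 - 2 = -15.3748
Step 3: Compute Lagrangian.
L = 38.1973 + 15*-15.3748 = -192.4247


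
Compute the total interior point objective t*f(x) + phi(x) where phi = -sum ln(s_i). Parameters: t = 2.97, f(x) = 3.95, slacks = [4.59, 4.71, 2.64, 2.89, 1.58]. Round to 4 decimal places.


Step 1: Compute log-barrier.
ln values: [1.5239, 1.5497, 0.9708, 1.0613, 0.4574]
phi = -(1.5239 + 1.5497 + 0.9708 + 1.0613 + 0.4574) = -5.563
Step 2: Compute augmented objective.
t*f(x) = 2.97*3.95 = 11.7315
Total = 11.7315 - 5.563 = 6.1685


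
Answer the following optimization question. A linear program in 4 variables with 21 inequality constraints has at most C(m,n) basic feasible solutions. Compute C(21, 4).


Each vertex corresponds to some choice of n active constraints out of m, so the number of vertices is at most C(m, n) = m! / (n!(m-n)!).
m = 21, n = 4
Numerator: 21 * 20 * 19 * 18
Denominator: 4! = 24
C(21, 4) = 5985


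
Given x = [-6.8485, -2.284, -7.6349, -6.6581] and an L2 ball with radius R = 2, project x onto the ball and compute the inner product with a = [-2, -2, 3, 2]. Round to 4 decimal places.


Step 1: Compute ||x|| (intermediates to 6 decimals).
||x|| = sqrt((-6.8485)^2 + (-2.284)^2 + (-7.6349)^2 + (-6.6581)^2) = 12.439478
Step 2: Project.
Since ||x|| > R, scale = R/||x|| = 2/12.439478 = 0.160778, proj(x) = scale * x
proj(x) = [-1.101088, -0.367217, -1.227524, -1.070476]
Step 3: Dot product.
a^T * proj(x) = -2*(-1.101088) - 2*(-0.367217) + 3*(-1.227524) + 2*(-1.070476) = -2.8869


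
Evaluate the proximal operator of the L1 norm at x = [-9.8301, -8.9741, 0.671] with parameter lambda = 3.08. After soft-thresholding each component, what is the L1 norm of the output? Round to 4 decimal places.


Soft-thresholding with lambda = 3.08:
prox(-9.8301) = sign(-9.8301)*max(|-9.8301| - 3.08, 0) = -6.7501
prox(-8.9741) = sign(-8.9741)*max(|-8.9741| - 3.08, 0) = -5.8941
prox(0.671) = sign(0.671)*max(|0.671| - 3.08, 0) = 0.0
prox(x) = [-6.7501, -5.8941, 0.0]
||prox(x)||_1 = 6.7501 + 5.8941 + 0.0 = 12.6442


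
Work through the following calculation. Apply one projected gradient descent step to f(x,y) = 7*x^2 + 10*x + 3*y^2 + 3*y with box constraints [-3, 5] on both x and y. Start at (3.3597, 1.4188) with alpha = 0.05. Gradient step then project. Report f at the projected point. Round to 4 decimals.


Step 1: Compute gradient at (3.3597, 1.4188).
grad_x = 2*7*3.3597 + 10 = 57.0358
grad_y = 2*3*1.4188 + 3 = 11.5128
Step 2: Gradient step.
x_raw = 3.3597 - 0.05*57.0358 = 0.5079
y_raw = 1.4188 - 0.05*11.5128 = 0.8432
Step 3: Project onto [-3, 5].
x_proj = clip(0.5079) = 0.5079
y_proj = clip(0.8432) = 0.8432
Step 4: Evaluate f.
f(0.5079, 0.8432) = 11.5471


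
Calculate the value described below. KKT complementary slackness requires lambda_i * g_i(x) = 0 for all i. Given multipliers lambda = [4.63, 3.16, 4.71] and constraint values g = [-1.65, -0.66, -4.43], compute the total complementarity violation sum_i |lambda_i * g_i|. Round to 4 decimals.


KKT complementary slackness check:
lambda_1 * g_1 = 4.63 * -1.65 = -7.6395
lambda_2 * g_2 = 3.16 * -0.66 = -2.0856
lambda_3 * g_3 = 4.71 * -4.43 = -20.8653
Total violation = 7.6395 + 2.0856 + 20.8653 = 30.5904


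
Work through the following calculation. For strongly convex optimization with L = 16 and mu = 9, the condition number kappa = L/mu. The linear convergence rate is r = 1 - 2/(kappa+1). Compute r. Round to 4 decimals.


Step 1: Compute the condition number.
kappa = L/mu = 16/9 = 1.7778
Step 2: Compute the convergence rate.
r = 1 - 2/(kappa + 1) = 1 - 2*mu/(L + mu) = (L - mu)/(L + mu) = 7/25 = 0.28


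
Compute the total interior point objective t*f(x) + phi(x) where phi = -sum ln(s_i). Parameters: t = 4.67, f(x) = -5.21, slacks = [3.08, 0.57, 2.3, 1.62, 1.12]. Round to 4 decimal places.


Step 1: Compute log-barrier.
ln values: [1.1249, -0.5621, 0.8329, 0.4824, 0.1133]
phi = -(1.1249 - 0.5621 + 0.8329 + 0.4824 + 0.1133) = -1.9915
Step 2: Compute augmented objective.
t*f(x) = 4.67*-5.21 = -24.3307
Total = -24.3307 - 1.9915 = -26.3222


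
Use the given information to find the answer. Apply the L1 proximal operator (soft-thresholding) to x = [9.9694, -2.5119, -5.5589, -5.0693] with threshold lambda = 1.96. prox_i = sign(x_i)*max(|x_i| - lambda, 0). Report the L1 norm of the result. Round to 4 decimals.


Soft-thresholding with lambda = 1.96:
prox(9.9694) = sign(9.9694)*max(|9.9694| - 1.96, 0) = 8.0094
prox(-2.5119) = sign(-2.5119)*max(|-2.5119| - 1.96, 0) = -0.5519
prox(-5.5589) = sign(-5.5589)*max(|-5.5589| - 1.96, 0) = -3.5989
prox(-5.0693) = sign(-5.0693)*max(|-5.0693| - 1.96, 0) = -3.1093
prox(x) = [8.0094, -0.5519, -3.5989, -3.1093]
||prox(x)||_1 = 8.0094 + 0.5519 + 3.5989 + 3.1093 = 15.2695


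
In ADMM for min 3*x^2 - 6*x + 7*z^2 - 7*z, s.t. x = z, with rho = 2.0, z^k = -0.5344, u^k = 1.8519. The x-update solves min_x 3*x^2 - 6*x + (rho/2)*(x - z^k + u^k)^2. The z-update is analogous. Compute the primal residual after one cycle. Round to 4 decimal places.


ADMM iteration with rho = 2.0, z^k = -0.5344, u^k = 1.8519
Step 1: x-update.
Minimize 3*x^2 - 6*x + (2.0/2)*(x + 0.5344 + 1.8519)^2
FOC: (2*3 + 2.0)*x = 6 + 2.0*(-0.5344 - 1.8519)
x^{k+1} = 0.1534
Step 2: z-update.
Minimize 7*z^2 - 7*z + (2.0/2)*(0.1534 - z + 1.8519)^2
FOC: (2*7 + 2.0)*z = 7 + 2.0*(0.1534 + 1.8519)
z^{k+1} = 0.6882
Step 3: u-update.
u^{k+1} = 1.8519 + 0.1534 - 0.6882 = 1.3172
Step 4: Primal residual = |0.1534 - 0.6882| = 0.5347


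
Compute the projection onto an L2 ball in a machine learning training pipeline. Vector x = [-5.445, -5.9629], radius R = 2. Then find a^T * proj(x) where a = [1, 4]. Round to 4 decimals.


Step 1: Compute ||x|| (intermediates to 6 decimals).
||x|| = sqrt((-5.445)^2 + (-5.9629)^2) = 8.074912
Step 2: Project.
Since ||x|| > R, scale = R/||x|| = 2/8.074912 = 0.247681, proj(x) = scale * x
proj(x) = [-1.348623, -1.476897]
Step 3: Dot product.
a^T * proj(x) = 1*(-1.348623) + 4*(-1.476897) = -7.2562


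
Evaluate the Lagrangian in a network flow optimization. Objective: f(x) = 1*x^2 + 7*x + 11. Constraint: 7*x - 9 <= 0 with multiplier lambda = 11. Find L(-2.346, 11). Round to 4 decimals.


Step 1: Evaluate f(x).
f(-2.346) = 1*(-2.346)^2 + 7*(-2.346) + 11 = 0.0817
Step 2: Evaluate g(x).
g(-2.346) = 7*-2.346 - 9 = -25.422
Step 3: Compute Lagrangian.
L = 0.0817 + 11*-25.422 = -279.5603


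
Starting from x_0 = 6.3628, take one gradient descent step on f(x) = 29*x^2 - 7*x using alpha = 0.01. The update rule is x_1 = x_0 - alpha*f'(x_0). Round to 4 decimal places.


We compute the gradient at x_0 and apply the update.
f'(x) = 58*x - 7
f'(6.3628) = 58*6.3628 - 7 = 362.0424
x_1 = 6.3628 - 0.01*362.0424 = 2.7424


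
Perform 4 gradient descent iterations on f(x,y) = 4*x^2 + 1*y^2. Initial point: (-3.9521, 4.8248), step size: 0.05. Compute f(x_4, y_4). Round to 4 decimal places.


Gradient descent on f(x,y) = 4*x^2 + 1*y^2.
Starting point: (-3.9521, 4.8248), alpha = 0.05
Step 1: grad_x = 2*4*-3.9521 = -31.6168, grad_y = 2*1*4.8248 = 9.6496
  x_1 = -3.9521 - 0.05*-31.6168 = -2.3713
  y_1 = 4.8248 - 0.05*9.6496 = 4.3423
Step 2: grad_x = 2*4*-2.3713 = -18.9701, grad_y = 2*1*4.3423 = 8.6846
  x_2 = -2.3713 - 0.05*-18.9701 = -1.4228
  y_2 = 4.3423 - 0.05*8.6846 = 3.9081
Step 3: grad_x = 2*4*-1.4228 = -11.382, grad_y = 2*1*3.9081 = 7.8162
  x_3 = -1.4228 - 0.05*-11.382 = -0.8537
  y_3 = 3.9081 - 0.05*7.8162 = 3.5173
Step 4: grad_x = 2*4*-0.8537 = -6.8292, grad_y = 2*1*3.5173 = 7.0346
  x_4 = -0.8537 - 0.05*-6.8292 = -0.5122
  y_4 = 3.5173 - 0.05*7.0346 = 3.1656
f(-0.5122, 3.1656) = 4*(-0.5122)^2 + 1*3.1656^2 = 11.0701


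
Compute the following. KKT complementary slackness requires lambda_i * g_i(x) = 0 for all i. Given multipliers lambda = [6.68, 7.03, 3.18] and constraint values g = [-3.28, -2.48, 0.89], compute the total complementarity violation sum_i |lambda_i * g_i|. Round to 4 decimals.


KKT complementary slackness check:
lambda_1 * g_1 = 6.68 * -3.28 = -21.9104
lambda_2 * g_2 = 7.03 * -2.48 = -17.4344
lambda_3 * g_3 = 3.18 * 0.89 = 2.8302
Total violation = 21.9104 + 17.4344 + 2.8302 = 42.175


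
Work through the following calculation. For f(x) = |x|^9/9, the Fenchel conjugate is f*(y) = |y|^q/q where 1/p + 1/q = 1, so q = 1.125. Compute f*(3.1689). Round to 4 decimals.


The conjugate exponent q satisfies 1/p + 1/q = 1.
p = 9, so q = 9/(9 - 1) = 1.125
|y|^q = 3.1689^1.125 = 3.6603
f*(3.1689) = 3.6603 / 1.125 = 3.2536


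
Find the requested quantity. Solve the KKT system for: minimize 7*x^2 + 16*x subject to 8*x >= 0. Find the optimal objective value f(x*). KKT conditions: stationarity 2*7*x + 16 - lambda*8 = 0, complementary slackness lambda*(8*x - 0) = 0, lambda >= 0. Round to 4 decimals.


Step 1: Try lambda = 0 (constraint inactive).
x_unc = -16/(2*7) = -1.1429
Check: 8*-1.1429 = -9.1432 < 0 -- violated!
Step 2: Constraint must be active: 8*x = 0
x* = 0/8 = 0.0
lambda = (2*7*0.0 + 16)/8 = 2.0
Step 3: Compute optimal value.
f(x*) = 7*0.0^2 + 16*0.0 = 0.0


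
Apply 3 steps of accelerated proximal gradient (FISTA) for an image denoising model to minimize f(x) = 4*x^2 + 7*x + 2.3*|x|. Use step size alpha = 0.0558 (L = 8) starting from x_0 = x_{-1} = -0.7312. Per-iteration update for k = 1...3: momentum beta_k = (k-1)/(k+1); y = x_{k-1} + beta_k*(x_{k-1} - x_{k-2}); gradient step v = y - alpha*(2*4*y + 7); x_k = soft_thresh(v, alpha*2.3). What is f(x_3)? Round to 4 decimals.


FISTA on f(x) = 4*x^2 + 7*x + 2.3*|x|
L = 8, alpha = 0.0558
Iteration 1: beta = 0.0, y = -0.7312 + 0.0*(-0.7312 + 0.7312) = -0.7312
  grad(y) = 1.1504, v = y - alpha*grad = -0.7954
  prox(v) = soft_thresh(-0.7954, 0.1283) = -0.6671
Iteration 2: beta = 0.3333, y = -0.6671 + 0.3333*(-0.6671 + 0.7312) = -0.6457
  grad(y) = 1.8346, v = y - alpha*grad = -0.748
  prox(v) = soft_thresh(-0.748, 0.1283) = -0.6197
Iteration 3: beta = 0.5, y = -0.6197 + 0.5*(-0.6197 + 0.6671) = -0.596
  grad(y) = 2.2318, v = y - alpha*grad = -0.7206
  prox(v) = soft_thresh(-0.7206, 0.1283) = -0.5922
f(x_3) = 4*(-0.5922)^2 + 7*(-0.5922) + 2.3*|-0.5922| = -1.3805


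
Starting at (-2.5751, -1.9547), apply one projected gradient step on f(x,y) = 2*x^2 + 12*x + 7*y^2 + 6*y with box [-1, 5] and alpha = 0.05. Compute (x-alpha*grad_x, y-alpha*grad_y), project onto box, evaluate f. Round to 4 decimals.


Step 1: Compute gradient at (-2.5751, -1.9547).
grad_x = 2*2*-2.5751 + 12 = 1.6996
grad_y = 2*7*-1.9547 + 6 = -21.3658
Step 2: Gradient step.
x_raw = -2.5751 - 0.05*1.6996 = -2.6601
y_raw = -1.9547 - 0.05*-21.3658 = -0.8864
Step 3: Project onto [-1, 5].
x_proj = clip(-2.6601) = -1.0
y_proj = clip(-0.8864) = -0.8864
Step 4: Evaluate f.
f(-1.0, -0.8864) = -9.8184


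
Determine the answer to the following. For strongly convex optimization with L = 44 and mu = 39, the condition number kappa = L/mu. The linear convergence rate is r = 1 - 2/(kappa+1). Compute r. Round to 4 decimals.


Step 1: Compute the condition number.
kappa = L/mu = 44/39 = 1.1282
Step 2: Compute the convergence rate.
r = 1 - 2/(kappa + 1) = 1 - 2*mu/(L + mu) = (L - mu)/(L + mu) = 5/83 = 0.0602
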